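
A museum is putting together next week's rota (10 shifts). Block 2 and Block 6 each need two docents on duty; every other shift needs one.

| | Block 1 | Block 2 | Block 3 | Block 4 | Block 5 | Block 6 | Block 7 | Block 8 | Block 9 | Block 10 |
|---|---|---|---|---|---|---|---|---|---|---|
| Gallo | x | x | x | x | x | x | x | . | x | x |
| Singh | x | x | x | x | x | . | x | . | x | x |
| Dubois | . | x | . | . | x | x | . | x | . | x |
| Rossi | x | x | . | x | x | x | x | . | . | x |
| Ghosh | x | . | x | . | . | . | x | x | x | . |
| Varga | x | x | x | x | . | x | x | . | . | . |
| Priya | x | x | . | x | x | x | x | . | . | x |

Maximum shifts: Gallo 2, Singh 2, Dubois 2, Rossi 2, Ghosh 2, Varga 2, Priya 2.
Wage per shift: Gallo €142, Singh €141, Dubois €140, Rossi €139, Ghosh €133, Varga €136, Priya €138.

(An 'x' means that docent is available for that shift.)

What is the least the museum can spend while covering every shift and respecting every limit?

Picking the cheapest available docent for each shift independently would cost €1625, but that ignores the shift limits.
An optimal schedule: Block 1→Rossi, Block 2→Dubois+Singh, Block 3→Varga, Block 4→Varga, Block 5→Priya, Block 6→Rossi+Dubois, Block 7→Singh, Block 8→Ghosh, Block 9→Ghosh, Block 10→Priya.
Total: 139 + 140 + 141 + 136 + 136 + 138 + 139 + 140 + 141 + 133 + 133 + 138 = €1654.

€1654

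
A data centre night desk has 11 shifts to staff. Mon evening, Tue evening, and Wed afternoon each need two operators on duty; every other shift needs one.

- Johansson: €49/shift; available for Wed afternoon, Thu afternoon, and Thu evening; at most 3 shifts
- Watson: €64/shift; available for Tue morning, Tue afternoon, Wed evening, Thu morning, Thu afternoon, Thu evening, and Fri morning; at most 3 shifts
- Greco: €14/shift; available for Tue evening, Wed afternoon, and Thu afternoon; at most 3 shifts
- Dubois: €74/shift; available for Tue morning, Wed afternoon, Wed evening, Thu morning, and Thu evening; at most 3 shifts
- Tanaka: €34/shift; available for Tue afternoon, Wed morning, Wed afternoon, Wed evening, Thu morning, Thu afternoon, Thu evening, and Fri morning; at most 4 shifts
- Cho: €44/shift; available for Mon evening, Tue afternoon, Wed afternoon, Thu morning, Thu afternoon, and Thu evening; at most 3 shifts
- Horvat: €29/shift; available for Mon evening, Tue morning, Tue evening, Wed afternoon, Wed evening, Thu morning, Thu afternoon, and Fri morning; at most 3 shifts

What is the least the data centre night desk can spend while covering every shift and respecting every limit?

€446

Mon evening can only be covered by Cho and Horvat, so that assignment is forced.
Tue evening can only be covered by Greco and Horvat, so that assignment is forced.
Wed morning can only be covered by Tanaka, so that assignment is forced.
Picking the cheapest available operator for each shift independently would cost €391, but that ignores the shift limits.
An optimal schedule: Mon evening→Horvat+Cho, Tue morning→Horvat, Tue afternoon→Tanaka, Tue evening→Greco+Horvat, Wed morning→Tanaka, Wed afternoon→Greco+Johansson, Wed evening→Tanaka, Thu morning→Cho, Thu afternoon→Greco, Thu evening→Cho, Fri morning→Tanaka.
Total: 29 + 44 + 29 + 34 + 14 + 29 + 34 + 14 + 49 + 34 + 44 + 14 + 44 + 34 = €446.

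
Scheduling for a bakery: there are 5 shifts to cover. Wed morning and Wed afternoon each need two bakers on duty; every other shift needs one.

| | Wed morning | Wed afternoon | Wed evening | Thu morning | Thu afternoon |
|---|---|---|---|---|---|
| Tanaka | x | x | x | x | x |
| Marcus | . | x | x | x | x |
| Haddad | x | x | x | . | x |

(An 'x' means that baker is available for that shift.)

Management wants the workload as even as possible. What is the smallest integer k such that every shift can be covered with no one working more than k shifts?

With 3 bakers and 7 worker-slots to fill, someone must work at least ⌈7/3⌉ = 3 shifts, so k ≥ 3.
k = 3 works: Wed morning→Tanaka+Haddad, Wed afternoon→Tanaka+Marcus, Wed evening→Marcus, Thu morning→Tanaka, Thu afternoon→Marcus.
Loads: Tanaka 3, Marcus 3, Haddad 1 — all ≤ 3.

3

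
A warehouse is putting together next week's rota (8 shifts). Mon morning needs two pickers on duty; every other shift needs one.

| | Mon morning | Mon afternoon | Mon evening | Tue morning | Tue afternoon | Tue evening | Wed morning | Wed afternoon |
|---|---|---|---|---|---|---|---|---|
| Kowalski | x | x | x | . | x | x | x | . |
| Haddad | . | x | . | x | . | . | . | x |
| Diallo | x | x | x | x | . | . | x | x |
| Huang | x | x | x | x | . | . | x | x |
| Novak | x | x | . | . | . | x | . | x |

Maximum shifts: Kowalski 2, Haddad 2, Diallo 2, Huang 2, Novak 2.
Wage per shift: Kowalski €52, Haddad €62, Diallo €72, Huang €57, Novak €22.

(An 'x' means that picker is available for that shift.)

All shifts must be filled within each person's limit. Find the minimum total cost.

Tue afternoon can only be covered by Kowalski, so that assignment is forced.
Picking the cheapest available picker for each shift independently would cost €353, but that ignores the shift limits.
An optimal schedule: Mon morning→Novak+Diallo, Mon afternoon→Haddad, Mon evening→Kowalski, Tue morning→Huang, Tue afternoon→Kowalski, Tue evening→Novak, Wed morning→Huang, Wed afternoon→Haddad.
Total: 22 + 72 + 62 + 52 + 57 + 52 + 22 + 57 + 62 = €458.

€458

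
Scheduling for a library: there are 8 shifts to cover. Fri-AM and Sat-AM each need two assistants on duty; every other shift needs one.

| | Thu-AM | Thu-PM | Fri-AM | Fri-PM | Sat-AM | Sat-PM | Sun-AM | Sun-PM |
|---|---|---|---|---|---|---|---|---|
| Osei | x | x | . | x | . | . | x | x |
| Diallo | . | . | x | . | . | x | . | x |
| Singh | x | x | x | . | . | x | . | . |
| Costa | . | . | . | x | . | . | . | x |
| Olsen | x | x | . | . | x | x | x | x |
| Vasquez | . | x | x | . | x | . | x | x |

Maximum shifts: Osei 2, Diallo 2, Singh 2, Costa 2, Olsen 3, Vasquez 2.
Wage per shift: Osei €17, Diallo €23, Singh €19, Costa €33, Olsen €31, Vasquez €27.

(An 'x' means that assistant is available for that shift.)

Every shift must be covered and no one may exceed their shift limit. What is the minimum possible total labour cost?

Sat-AM can only be covered by Olsen and Vasquez, so that assignment is forced.
Picking the cheapest available assistant for each shift independently would cost €204, but that ignores the shift limits.
An optimal schedule: Thu-AM→Osei, Thu-PM→Olsen, Fri-AM→Singh+Diallo, Fri-PM→Osei, Sat-AM→Vasquez+Olsen, Sat-PM→Singh, Sun-AM→Vasquez, Sun-PM→Diallo.
Total: 17 + 31 + 19 + 23 + 17 + 27 + 31 + 19 + 27 + 23 = €234.

€234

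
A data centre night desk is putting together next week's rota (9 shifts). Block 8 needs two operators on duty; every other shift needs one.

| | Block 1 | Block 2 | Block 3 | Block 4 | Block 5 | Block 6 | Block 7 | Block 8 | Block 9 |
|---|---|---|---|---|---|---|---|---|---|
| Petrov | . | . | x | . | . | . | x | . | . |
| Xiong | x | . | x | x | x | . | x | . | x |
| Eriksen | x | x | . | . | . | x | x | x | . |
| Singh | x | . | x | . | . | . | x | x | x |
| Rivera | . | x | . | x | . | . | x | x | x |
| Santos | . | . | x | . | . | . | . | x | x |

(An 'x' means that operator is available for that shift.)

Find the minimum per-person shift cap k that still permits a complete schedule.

With 6 operators and 10 worker-slots to fill, someone must work at least ⌈10/6⌉ = 2 shifts, so k ≥ 2.
k = 2 works: Block 1→Singh, Block 2→Eriksen, Block 3→Petrov, Block 4→Xiong, Block 5→Xiong, Block 6→Eriksen, Block 7→Petrov, Block 8→Rivera+Santos, Block 9→Singh.
Loads: Petrov 2, Xiong 2, Eriksen 2, Singh 2, Rivera 1, Santos 1 — all ≤ 2.

2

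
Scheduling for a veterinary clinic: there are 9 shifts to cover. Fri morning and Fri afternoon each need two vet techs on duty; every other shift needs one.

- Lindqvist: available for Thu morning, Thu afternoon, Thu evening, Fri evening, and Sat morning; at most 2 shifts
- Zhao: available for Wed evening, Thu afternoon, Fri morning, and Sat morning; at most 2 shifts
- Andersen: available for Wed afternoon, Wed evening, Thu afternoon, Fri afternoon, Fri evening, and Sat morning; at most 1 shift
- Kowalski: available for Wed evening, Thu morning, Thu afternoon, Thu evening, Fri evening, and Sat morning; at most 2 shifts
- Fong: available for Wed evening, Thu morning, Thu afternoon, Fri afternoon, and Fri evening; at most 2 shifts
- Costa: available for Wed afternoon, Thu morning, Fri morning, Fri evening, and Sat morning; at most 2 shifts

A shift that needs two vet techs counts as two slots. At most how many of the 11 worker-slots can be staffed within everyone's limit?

11

Total capacity across all vet techs is 2+2+1+2+2+2 = 11, and 11 slots are needed, so at most 11 can be filled.
An assignment achieving 11: Wed afternoon→Costa, Wed evening→Zhao, Thu morning→Lindqvist, Thu afternoon→Kowalski, Thu evening→Lindqvist, Fri morning→Zhao+Costa, Fri afternoon→Andersen+Fong, Fri evening→Fong, Sat morning→Kowalski.
Loads: Lindqvist 2/2, Zhao 2/2, Andersen 1/1, Kowalski 2/2, Fong 2/2, Costa 2/2.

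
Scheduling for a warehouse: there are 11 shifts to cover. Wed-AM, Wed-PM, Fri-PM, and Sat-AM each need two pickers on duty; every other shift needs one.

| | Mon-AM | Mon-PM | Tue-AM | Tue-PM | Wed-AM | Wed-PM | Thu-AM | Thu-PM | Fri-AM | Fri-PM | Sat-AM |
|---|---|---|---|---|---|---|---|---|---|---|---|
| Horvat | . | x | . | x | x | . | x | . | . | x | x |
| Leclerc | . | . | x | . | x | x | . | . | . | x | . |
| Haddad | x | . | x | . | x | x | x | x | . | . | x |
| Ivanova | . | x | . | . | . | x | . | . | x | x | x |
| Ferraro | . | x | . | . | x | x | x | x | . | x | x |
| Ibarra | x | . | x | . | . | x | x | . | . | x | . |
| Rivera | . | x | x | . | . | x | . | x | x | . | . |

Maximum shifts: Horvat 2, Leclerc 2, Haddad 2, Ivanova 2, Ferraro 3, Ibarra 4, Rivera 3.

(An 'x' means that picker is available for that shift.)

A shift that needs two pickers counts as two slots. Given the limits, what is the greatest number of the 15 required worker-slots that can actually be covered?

15

Total capacity across all pickers is 2+2+2+2+3+4+3 = 18, and 15 slots are needed, so at most 15 can be filled.
An assignment achieving 15: Mon-AM→Haddad, Mon-PM→Horvat, Tue-AM→Leclerc, Tue-PM→Horvat, Wed-AM→Leclerc+Ferraro, Wed-PM→Ibarra+Rivera, Thu-AM→Ibarra, Thu-PM→Haddad, Fri-AM→Ivanova, Fri-PM→Ferraro+Ibarra, Sat-AM→Ivanova+Ferraro.
Loads: Horvat 2/2, Leclerc 2/2, Haddad 2/2, Ivanova 2/2, Ferraro 3/3, Ibarra 3/4, Rivera 1/3.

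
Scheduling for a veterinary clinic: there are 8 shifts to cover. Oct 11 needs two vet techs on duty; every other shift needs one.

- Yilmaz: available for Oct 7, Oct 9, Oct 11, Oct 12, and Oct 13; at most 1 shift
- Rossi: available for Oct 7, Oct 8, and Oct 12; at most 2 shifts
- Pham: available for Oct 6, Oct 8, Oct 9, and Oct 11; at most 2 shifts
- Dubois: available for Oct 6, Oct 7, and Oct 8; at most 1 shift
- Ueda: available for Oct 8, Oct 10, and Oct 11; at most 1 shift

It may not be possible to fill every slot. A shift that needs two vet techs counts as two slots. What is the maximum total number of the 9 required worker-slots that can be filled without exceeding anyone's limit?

7

Total capacity across all vet techs is 1+2+2+1+1 = 7, and 9 slots are needed, so at most 7 can be filled.
An assignment achieving 7: Oct 6→Pham, Oct 7→Rossi, Oct 8→Dubois, Oct 9→Pham, Oct 10→Ueda, Oct 12→Rossi, Oct 13→Yilmaz.
Loads: Yilmaz 1/1, Rossi 2/2, Pham 2/2, Dubois 1/1, Ueda 1/1.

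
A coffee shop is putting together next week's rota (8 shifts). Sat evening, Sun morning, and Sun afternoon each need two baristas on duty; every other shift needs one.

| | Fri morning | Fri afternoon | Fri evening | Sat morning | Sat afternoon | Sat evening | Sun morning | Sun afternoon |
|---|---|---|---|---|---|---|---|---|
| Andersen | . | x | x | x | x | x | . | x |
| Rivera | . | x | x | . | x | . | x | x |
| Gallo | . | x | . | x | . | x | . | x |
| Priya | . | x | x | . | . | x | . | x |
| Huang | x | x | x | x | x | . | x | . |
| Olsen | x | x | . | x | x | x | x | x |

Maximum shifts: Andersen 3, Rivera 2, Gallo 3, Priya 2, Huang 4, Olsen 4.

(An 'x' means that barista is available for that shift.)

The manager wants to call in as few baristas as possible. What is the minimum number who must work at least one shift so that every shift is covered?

3

11 slots to fill and no one can take more than 4, so at least ⌈11/4⌉ = 3 baristas are needed.
Andersen, Huang, and Olsen alone can cover everything: Fri morning→Huang, Fri afternoon→Huang, Fri evening→Andersen, Sat morning→Huang, Sat afternoon→Olsen, Sat evening→Andersen+Olsen, Sun morning→Huang+Olsen, Sun afternoon→Andersen+Olsen.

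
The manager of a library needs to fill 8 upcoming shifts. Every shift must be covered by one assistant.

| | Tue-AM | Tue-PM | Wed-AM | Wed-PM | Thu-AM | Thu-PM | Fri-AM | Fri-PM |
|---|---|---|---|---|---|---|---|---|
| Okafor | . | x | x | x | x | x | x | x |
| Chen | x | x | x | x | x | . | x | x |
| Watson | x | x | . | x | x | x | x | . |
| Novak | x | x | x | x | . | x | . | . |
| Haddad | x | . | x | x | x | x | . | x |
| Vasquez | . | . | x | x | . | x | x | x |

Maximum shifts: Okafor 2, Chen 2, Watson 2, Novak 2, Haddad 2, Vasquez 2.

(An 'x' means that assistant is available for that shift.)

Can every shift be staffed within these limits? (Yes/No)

Yes

One valid schedule: Tue-AM→Chen, Tue-PM→Okafor, Wed-AM→Novak, Wed-PM→Watson, Thu-AM→Okafor, Thu-PM→Watson, Fri-AM→Chen, Fri-PM→Haddad.
Loads: Okafor 2/2, Chen 2/2, Watson 2/2, Novak 1/2, Haddad 1/2, Vasquez 0/2 — all within limits.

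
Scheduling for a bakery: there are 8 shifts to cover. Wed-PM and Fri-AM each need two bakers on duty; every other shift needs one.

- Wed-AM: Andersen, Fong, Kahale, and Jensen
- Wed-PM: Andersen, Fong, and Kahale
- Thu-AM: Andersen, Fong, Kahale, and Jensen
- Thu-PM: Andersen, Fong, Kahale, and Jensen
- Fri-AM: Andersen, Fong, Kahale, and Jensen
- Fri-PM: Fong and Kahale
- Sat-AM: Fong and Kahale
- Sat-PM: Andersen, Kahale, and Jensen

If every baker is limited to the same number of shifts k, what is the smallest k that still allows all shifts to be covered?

3

With 4 bakers and 10 worker-slots to fill, someone must work at least ⌈10/4⌉ = 3 shifts, so k ≥ 3.
k = 3 works: Wed-AM→Andersen, Wed-PM→Andersen+Fong, Thu-AM→Kahale, Thu-PM→Kahale, Fri-AM→Kahale+Jensen, Fri-PM→Fong, Sat-AM→Fong, Sat-PM→Andersen.
Loads: Andersen 3, Fong 3, Kahale 3, Jensen 1 — all ≤ 3.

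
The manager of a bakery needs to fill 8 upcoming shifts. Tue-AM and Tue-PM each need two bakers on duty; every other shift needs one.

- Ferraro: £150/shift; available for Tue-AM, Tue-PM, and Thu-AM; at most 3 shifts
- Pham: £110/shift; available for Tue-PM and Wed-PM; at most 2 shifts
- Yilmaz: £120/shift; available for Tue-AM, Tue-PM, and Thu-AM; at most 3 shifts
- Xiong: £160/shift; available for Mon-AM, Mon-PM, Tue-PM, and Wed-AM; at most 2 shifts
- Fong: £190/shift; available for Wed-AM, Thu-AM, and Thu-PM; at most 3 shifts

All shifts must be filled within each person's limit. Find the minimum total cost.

Mon-AM can only be covered by Xiong, so that assignment is forced.
Mon-PM can only be covered by Xiong, so that assignment is forced.
Tue-AM can only be covered by Ferraro and Yilmaz, so that assignment is forced.
Picking the cheapest available baker for each shift independently would cost £1400, but that ignores the shift limits.
An optimal schedule: Mon-AM→Xiong, Mon-PM→Xiong, Tue-AM→Yilmaz+Ferraro, Tue-PM→Pham+Yilmaz, Wed-AM→Fong, Wed-PM→Pham, Thu-AM→Yilmaz, Thu-PM→Fong.
Total: 160 + 160 + 120 + 150 + 110 + 120 + 190 + 110 + 120 + 190 = £1430.

£1430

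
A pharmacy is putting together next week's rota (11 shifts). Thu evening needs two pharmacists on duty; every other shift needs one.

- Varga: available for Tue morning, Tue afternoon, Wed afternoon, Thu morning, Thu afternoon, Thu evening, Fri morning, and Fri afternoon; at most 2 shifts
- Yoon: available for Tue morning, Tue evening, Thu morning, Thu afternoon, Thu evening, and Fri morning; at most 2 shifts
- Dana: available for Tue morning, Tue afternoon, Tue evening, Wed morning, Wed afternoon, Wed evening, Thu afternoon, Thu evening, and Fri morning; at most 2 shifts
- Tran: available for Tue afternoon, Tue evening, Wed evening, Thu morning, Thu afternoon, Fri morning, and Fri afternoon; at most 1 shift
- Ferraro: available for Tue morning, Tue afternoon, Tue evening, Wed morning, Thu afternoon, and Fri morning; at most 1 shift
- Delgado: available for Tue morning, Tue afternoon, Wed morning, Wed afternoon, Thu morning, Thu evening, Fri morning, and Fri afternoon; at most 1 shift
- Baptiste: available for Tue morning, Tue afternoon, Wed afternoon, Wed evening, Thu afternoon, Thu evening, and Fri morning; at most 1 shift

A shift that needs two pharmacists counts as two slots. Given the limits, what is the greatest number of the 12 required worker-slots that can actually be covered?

Total capacity across all pharmacists is 2+2+2+1+1+1+1 = 10, and 12 slots are needed, so at most 10 can be filled.
An assignment achieving 10: Tue morning→Ferraro, Tue afternoon→Tran, Tue evening→Yoon, Wed morning→Dana, Wed afternoon→Varga, Wed evening→Dana, Thu morning→Yoon, Thu evening→Delgado+Baptiste, Fri afternoon→Varga.
Loads: Varga 2/2, Yoon 2/2, Dana 2/2, Tran 1/1, Ferraro 1/1, Delgado 1/1, Baptiste 1/1.

10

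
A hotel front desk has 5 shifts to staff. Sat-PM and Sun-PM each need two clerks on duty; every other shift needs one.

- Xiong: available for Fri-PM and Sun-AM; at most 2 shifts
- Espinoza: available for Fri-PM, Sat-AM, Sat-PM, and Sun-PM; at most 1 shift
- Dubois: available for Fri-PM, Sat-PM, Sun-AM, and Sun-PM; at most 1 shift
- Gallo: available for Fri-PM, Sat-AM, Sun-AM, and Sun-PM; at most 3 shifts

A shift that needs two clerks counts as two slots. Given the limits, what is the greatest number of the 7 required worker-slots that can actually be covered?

Total capacity across all clerks is 2+1+1+3 = 7, and 7 slots are needed, so at most 7 can be filled.
Shifts {Sat-PM, Sun-PM} need 4 slots but only Espinoza, Dubois, and Gallo are available for them, supplying at most 3 — so at least 1 slot must go unfilled.
An assignment achieving 6: Fri-PM→Xiong, Sat-AM→Gallo, Sat-PM→Espinoza+Dubois, Sun-AM→Xiong, Sun-PM→Gallo.
Loads: Xiong 2/2, Espinoza 1/1, Dubois 1/1, Gallo 2/3.

6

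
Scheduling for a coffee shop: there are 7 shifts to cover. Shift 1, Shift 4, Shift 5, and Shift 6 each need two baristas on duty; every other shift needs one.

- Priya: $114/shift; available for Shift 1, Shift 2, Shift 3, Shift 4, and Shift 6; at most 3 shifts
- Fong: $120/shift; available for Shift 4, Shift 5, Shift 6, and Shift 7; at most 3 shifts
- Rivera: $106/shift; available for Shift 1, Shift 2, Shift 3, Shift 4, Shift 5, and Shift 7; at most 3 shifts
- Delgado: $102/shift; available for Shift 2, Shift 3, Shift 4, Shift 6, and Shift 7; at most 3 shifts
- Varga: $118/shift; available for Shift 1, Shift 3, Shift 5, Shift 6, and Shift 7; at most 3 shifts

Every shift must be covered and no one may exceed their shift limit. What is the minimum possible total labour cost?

Picking the cheapest available barista for each shift independently would cost $1174, but that ignores the shift limits.
An optimal schedule: Shift 1→Rivera+Priya, Shift 2→Delgado, Shift 3→Delgado, Shift 4→Rivera+Priya, Shift 5→Rivera+Varga, Shift 6→Priya+Varga, Shift 7→Delgado.
Total: 106 + 114 + 102 + 102 + 106 + 114 + 106 + 118 + 114 + 118 + 102 = $1202.

$1202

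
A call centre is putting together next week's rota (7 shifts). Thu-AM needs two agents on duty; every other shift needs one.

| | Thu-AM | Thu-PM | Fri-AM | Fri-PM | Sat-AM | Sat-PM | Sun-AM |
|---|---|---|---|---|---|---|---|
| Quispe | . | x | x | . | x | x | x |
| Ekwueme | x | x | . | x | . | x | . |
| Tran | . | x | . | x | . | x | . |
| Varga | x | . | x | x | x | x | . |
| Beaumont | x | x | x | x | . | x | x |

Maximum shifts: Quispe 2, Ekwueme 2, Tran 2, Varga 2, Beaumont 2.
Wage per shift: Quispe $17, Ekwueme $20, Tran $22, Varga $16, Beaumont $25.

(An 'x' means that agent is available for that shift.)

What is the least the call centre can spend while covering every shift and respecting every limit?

Picking the cheapest available agent for each shift independently would cost $134, but that ignores the shift limits.
An optimal schedule: Thu-AM→Ekwueme+Varga, Thu-PM→Ekwueme, Fri-AM→Varga, Fri-PM→Tran, Sat-AM→Quispe, Sat-PM→Tran, Sun-AM→Quispe.
Total: 20 + 16 + 20 + 16 + 22 + 17 + 22 + 17 = $150.

$150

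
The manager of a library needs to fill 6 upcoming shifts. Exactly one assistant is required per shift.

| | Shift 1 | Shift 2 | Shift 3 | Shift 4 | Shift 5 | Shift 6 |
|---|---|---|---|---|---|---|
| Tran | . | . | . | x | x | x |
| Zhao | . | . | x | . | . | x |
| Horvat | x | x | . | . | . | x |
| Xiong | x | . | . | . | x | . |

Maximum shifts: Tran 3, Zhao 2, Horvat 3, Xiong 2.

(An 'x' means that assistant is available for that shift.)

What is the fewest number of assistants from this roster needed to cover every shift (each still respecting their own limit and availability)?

3

6 slots to fill and no one can take more than 3, so at least ⌈6/3⌉ = 2 assistants are needed.
Shifts {Shift 1, Shift 3, Shift 4} need 3 slots, but among the assistants available for them (Tran, Zhao, Horvat, and Xiong) any 2 together supply at most 2. So 2 assistants are not enough.
Tran, Zhao, and Horvat alone can cover everything: Shift 1→Horvat, Shift 2→Horvat, Shift 3→Zhao, Shift 4→Tran, Shift 5→Tran, Shift 6→Tran.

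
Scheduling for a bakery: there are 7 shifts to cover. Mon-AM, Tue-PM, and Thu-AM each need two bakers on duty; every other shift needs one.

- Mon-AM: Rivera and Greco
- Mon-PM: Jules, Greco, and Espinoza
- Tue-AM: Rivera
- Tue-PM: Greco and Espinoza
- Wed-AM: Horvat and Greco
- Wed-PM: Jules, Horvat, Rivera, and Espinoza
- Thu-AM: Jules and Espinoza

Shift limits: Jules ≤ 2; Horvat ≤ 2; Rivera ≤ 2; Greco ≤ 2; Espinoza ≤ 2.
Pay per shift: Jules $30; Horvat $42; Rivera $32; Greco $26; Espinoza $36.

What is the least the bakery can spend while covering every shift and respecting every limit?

Mon-AM can only be covered by Rivera and Greco, so that assignment is forced.
Tue-AM can only be covered by Rivera, so that assignment is forced.
Tue-PM can only be covered by Greco and Espinoza, so that assignment is forced.
Picking the cheapest available baker for each shift independently would cost $300, but that ignores the shift limits.
An optimal schedule: Mon-AM→Rivera+Greco, Mon-PM→Jules, Tue-AM→Rivera, Tue-PM→Greco+Espinoza, Wed-AM→Horvat, Wed-PM→Horvat, Thu-AM→Jules+Espinoza.
Total: 32 + 26 + 30 + 32 + 26 + 36 + 42 + 42 + 30 + 36 = $332.

$332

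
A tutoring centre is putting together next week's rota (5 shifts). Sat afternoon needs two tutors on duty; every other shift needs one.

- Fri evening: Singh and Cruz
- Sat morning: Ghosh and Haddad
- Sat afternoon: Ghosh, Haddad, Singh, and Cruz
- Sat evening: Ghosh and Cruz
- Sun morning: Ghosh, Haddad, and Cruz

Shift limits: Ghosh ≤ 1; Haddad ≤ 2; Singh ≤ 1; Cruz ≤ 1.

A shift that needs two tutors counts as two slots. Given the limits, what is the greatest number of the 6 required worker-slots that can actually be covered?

5

Total capacity across all tutors is 1+2+1+1 = 5, and 6 slots are needed, so at most 5 can be filled.
An assignment achieving 5: Fri evening→Singh, Sat morning→Ghosh, Sat afternoon→Haddad, Sat evening→Cruz, Sun morning→Haddad.
Loads: Ghosh 1/1, Haddad 2/2, Singh 1/1, Cruz 1/1.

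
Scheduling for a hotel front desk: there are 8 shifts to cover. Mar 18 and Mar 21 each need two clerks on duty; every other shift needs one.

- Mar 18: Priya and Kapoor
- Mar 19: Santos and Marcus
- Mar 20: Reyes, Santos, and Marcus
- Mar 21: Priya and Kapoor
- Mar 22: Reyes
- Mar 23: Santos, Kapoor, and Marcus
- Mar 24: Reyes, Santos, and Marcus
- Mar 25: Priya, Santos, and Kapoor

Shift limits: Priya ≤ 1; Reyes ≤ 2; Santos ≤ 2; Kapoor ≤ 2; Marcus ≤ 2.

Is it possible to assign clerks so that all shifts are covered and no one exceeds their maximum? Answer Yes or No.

Shifts {Mar 18, Mar 21} need 4 worker-slots in total, but the clerks available for any of those shifts (Priya and Kapoor) can supply at most 3 among them. So no valid schedule exists.

No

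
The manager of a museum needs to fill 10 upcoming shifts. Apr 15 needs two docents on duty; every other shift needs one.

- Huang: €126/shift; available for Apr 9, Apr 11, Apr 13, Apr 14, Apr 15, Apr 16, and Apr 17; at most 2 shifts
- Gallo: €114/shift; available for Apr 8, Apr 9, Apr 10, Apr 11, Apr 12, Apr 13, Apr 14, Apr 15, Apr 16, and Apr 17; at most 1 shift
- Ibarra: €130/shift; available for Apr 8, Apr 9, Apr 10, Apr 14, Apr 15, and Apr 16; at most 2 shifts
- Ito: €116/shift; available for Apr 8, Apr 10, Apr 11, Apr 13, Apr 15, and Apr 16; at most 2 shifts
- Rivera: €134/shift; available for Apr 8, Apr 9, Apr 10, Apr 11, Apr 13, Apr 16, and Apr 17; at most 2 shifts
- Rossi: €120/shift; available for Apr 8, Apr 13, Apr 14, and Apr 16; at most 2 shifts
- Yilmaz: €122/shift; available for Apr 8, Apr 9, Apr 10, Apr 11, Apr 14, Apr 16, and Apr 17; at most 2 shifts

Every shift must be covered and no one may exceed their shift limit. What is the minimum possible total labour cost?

Apr 12 can only be covered by Gallo, so that assignment is forced.
Picking the cheapest available docent for each shift independently would cost €1256, but that ignores the shift limits.
An optimal schedule: Apr 8→Ibarra, Apr 9→Yilmaz, Apr 10→Ito, Apr 11→Ito, Apr 12→Gallo, Apr 13→Rossi, Apr 14→Rossi, Apr 15→Huang+Ibarra, Apr 16→Huang, Apr 17→Yilmaz.
Total: 130 + 122 + 116 + 116 + 114 + 120 + 120 + 126 + 130 + 126 + 122 = €1342.

€1342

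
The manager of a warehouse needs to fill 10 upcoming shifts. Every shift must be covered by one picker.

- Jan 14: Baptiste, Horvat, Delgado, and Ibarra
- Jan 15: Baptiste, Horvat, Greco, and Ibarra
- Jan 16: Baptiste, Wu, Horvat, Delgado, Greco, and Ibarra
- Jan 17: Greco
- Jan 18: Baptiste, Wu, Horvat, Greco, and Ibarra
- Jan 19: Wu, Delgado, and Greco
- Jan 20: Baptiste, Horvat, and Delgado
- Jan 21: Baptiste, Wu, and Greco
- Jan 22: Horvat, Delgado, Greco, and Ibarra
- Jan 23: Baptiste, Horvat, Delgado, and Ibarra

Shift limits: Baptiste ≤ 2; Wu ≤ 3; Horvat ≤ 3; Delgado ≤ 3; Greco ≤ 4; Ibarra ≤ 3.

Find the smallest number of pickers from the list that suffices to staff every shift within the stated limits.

3

10 slots to fill and no one can take more than 4, so at least ⌈10/4⌉ = 3 pickers are needed.
Wu, Horvat, and Greco alone can cover everything: Jan 14→Horvat, Jan 15→Greco, Jan 16→Wu, Jan 17→Greco, Jan 18→Greco, Jan 19→Wu, Jan 20→Horvat, Jan 21→Wu, Jan 22→Greco, Jan 23→Horvat.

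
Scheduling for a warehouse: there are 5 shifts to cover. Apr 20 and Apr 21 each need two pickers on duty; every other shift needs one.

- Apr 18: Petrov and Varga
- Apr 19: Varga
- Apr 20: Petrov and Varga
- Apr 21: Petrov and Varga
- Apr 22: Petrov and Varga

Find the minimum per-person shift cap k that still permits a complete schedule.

With 2 pickers and 7 worker-slots to fill, someone must work at least ⌈7/2⌉ = 4 shifts, so k ≥ 4.
k = 4 works: Apr 18→Petrov, Apr 19→Varga, Apr 20→Petrov+Varga, Apr 21→Petrov+Varga, Apr 22→Petrov.
Loads: Petrov 4, Varga 3 — all ≤ 4.

4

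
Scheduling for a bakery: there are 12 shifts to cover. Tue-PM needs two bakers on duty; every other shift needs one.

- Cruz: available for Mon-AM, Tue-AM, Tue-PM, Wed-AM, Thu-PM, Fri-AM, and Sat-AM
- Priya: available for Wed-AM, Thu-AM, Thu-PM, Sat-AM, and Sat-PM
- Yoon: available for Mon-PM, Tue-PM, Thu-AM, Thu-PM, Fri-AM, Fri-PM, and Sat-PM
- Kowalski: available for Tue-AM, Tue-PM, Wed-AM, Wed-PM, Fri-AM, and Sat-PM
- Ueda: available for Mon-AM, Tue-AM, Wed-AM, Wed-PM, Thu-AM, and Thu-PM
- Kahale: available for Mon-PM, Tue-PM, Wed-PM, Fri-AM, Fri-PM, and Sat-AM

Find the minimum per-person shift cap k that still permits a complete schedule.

3

With 6 bakers and 13 worker-slots to fill, someone must work at least ⌈13/6⌉ = 3 shifts, so k ≥ 3.
k = 3 works: Mon-AM→Cruz, Mon-PM→Yoon, Tue-AM→Cruz, Tue-PM→Kowalski+Kahale, Wed-AM→Priya, Wed-PM→Kowalski, Thu-AM→Priya, Thu-PM→Yoon, Fri-AM→Kowalski, Fri-PM→Yoon, Sat-AM→Cruz, Sat-PM→Priya.
Loads: Cruz 3, Priya 3, Yoon 3, Kowalski 3, Ueda 0, Kahale 1 — all ≤ 3.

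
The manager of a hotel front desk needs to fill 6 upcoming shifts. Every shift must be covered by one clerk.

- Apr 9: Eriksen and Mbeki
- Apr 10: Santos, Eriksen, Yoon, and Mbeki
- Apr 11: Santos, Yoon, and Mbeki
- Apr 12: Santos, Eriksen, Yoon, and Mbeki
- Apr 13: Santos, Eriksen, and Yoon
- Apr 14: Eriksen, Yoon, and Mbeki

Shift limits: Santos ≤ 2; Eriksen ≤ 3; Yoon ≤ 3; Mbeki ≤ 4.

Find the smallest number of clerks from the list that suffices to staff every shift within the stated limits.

2

6 slots to fill and no one can take more than 4, so at least ⌈6/4⌉ = 2 clerks are needed.
Santos and Mbeki alone can cover everything: Apr 9→Mbeki, Apr 10→Santos, Apr 11→Mbeki, Apr 12→Mbeki, Apr 13→Santos, Apr 14→Mbeki.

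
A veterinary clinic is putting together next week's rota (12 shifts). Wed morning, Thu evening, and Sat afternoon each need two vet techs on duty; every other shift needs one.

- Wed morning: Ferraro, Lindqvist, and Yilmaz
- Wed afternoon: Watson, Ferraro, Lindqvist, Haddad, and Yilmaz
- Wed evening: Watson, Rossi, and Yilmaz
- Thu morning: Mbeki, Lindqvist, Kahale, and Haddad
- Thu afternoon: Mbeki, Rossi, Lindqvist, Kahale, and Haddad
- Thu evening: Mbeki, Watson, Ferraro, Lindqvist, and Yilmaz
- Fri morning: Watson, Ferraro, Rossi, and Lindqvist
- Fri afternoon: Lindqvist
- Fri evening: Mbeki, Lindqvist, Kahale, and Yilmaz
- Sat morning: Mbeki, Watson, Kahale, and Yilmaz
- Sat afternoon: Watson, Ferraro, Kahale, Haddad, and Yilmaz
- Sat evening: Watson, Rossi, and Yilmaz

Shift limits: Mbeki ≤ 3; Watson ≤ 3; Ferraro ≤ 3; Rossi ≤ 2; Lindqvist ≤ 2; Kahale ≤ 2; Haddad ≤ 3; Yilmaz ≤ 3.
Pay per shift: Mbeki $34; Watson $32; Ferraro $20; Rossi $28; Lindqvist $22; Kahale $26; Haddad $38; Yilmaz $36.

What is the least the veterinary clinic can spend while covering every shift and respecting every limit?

$410

Fri afternoon can only be covered by Lindqvist, so that assignment is forced.
Picking the cheapest available vet tech for each shift independently would cost $340, but that ignores the shift limits.
An optimal schedule: Wed morning→Ferraro+Lindqvist, Wed afternoon→Watson, Wed evening→Rossi, Thu morning→Kahale, Thu afternoon→Mbeki, Thu evening→Watson+Mbeki, Fri morning→Ferraro, Fri afternoon→Lindqvist, Fri evening→Kahale, Sat morning→Mbeki, Sat afternoon→Ferraro+Watson, Sat evening→Rossi.
Total: 20 + 22 + 32 + 28 + 26 + 34 + 32 + 34 + 20 + 22 + 26 + 34 + 20 + 32 + 28 = $410.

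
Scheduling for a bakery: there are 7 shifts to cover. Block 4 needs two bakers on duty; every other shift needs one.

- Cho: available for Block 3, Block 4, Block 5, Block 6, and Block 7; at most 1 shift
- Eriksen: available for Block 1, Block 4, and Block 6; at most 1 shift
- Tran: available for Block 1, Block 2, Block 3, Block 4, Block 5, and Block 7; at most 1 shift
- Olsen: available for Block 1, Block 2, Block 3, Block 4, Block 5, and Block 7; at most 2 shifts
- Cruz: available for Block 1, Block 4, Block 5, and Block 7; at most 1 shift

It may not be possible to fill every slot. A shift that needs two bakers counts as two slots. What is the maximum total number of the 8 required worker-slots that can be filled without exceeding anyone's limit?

6

Total capacity across all bakers is 1+1+1+2+1 = 6, and 8 slots are needed, so at most 6 can be filled.
An assignment achieving 6: Block 1→Eriksen, Block 2→Tran, Block 3→Olsen, Block 5→Olsen, Block 6→Cho, Block 7→Cruz.
Loads: Cho 1/1, Eriksen 1/1, Tran 1/1, Olsen 2/2, Cruz 1/1.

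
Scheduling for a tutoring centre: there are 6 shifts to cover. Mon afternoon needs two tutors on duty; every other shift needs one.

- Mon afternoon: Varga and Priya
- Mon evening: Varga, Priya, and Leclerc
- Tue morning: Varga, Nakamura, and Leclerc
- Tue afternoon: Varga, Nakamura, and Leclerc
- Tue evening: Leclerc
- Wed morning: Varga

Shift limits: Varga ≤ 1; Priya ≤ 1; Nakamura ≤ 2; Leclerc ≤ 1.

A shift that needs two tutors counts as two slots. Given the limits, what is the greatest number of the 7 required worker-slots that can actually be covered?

Total capacity across all tutors is 1+1+2+1 = 5, and 7 slots are needed, so at most 5 can be filled.
An assignment achieving 5: Mon afternoon→Priya, Tue morning→Nakamura, Tue afternoon→Nakamura, Tue evening→Leclerc, Wed morning→Varga.
Loads: Varga 1/1, Priya 1/1, Nakamura 2/2, Leclerc 1/1.

5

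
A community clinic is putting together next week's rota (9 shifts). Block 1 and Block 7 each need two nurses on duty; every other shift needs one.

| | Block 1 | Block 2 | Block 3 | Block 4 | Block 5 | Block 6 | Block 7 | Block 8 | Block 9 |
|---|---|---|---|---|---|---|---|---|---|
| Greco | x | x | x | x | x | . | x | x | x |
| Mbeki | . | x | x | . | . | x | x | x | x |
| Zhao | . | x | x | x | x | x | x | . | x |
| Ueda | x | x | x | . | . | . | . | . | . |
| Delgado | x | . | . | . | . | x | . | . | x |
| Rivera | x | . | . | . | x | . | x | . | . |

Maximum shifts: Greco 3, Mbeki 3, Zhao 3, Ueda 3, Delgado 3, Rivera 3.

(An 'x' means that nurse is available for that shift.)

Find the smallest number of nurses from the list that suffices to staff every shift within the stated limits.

4

11 slots to fill and no one can take more than 3, so at least ⌈11/3⌉ = 4 nurses are needed.
Greco, Mbeki, Zhao, and Ueda alone can cover everything: Block 1→Greco+Ueda, Block 2→Zhao, Block 3→Ueda, Block 4→Greco, Block 5→Greco, Block 6→Mbeki, Block 7→Mbeki+Zhao, Block 8→Mbeki, Block 9→Zhao.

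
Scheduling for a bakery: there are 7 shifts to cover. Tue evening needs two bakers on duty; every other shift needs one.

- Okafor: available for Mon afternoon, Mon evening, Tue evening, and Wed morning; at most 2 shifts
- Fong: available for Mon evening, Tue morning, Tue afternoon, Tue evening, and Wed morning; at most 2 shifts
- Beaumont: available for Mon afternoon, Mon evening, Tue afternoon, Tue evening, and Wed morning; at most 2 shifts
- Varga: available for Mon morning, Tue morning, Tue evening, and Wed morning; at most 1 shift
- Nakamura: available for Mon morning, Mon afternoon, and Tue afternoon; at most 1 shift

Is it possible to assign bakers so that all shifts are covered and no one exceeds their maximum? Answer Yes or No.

One valid schedule: Mon morning→Varga, Mon afternoon→Okafor, Mon evening→Okafor, Tue morning→Fong, Tue afternoon→Nakamura, Tue evening→Fong+Beaumont, Wed morning→Beaumont.
Loads: Okafor 2/2, Fong 2/2, Beaumont 2/2, Varga 1/1, Nakamura 1/1 — all within limits.

Yes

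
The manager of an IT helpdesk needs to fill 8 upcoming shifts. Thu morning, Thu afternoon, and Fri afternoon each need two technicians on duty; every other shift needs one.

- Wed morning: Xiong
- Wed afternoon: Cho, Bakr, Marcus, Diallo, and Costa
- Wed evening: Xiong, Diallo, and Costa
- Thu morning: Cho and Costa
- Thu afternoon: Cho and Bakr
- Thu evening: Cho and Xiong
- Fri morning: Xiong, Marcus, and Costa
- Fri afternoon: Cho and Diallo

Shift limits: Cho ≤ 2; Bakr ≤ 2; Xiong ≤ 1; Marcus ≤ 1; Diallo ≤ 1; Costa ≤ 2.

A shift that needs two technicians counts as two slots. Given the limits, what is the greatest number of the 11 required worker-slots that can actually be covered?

9

Total capacity across all technicians is 2+2+1+1+1+2 = 9, and 11 slots are needed, so at most 9 can be filled.
An assignment achieving 9: Wed morning→Xiong, Wed afternoon→Bakr, Wed evening→Costa, Thu morning→Cho+Costa, Thu afternoon→Cho+Bakr, Fri morning→Marcus, Fri afternoon→Diallo.
Loads: Cho 2/2, Bakr 2/2, Xiong 1/1, Marcus 1/1, Diallo 1/1, Costa 2/2.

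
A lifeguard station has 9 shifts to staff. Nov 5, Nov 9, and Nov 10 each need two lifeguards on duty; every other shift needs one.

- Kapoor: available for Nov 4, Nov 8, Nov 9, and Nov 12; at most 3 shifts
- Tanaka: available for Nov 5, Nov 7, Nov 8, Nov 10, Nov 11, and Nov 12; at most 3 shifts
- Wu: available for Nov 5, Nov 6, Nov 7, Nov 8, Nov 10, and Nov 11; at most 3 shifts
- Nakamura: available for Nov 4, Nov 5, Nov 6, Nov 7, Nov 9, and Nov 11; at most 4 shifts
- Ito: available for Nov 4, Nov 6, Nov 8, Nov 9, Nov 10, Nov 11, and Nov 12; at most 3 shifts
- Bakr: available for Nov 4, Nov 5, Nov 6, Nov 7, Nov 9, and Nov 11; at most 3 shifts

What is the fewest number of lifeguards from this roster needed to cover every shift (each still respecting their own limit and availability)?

4

12 slots to fill and no one can take more than 4, so at least ⌈12/4⌉ = 3 lifeguards are needed.
Any 3 lifeguards together have capacity at most 4+3+3 = 10 < 12 slots, so 3 can never suffice.
Kapoor, Tanaka, Wu, and Nakamura alone can cover everything: Nov 4→Kapoor, Nov 5→Tanaka+Wu, Nov 6→Wu, Nov 7→Nakamura, Nov 8→Tanaka, Nov 9→Kapoor+Nakamura, Nov 10→Tanaka+Wu, Nov 11→Nakamura, Nov 12→Kapoor.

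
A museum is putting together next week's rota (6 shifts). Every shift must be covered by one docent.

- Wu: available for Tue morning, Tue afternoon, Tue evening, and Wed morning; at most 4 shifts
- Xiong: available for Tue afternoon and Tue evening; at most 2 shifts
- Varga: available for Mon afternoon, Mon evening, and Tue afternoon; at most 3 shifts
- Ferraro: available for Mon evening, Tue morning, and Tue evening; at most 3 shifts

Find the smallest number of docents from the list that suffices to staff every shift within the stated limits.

2

6 slots to fill and no one can take more than 4, so at least ⌈6/4⌉ = 2 docents are needed.
Wu and Varga alone can cover everything: Mon afternoon→Varga, Mon evening→Varga, Tue morning→Wu, Tue afternoon→Wu, Tue evening→Wu, Wed morning→Wu.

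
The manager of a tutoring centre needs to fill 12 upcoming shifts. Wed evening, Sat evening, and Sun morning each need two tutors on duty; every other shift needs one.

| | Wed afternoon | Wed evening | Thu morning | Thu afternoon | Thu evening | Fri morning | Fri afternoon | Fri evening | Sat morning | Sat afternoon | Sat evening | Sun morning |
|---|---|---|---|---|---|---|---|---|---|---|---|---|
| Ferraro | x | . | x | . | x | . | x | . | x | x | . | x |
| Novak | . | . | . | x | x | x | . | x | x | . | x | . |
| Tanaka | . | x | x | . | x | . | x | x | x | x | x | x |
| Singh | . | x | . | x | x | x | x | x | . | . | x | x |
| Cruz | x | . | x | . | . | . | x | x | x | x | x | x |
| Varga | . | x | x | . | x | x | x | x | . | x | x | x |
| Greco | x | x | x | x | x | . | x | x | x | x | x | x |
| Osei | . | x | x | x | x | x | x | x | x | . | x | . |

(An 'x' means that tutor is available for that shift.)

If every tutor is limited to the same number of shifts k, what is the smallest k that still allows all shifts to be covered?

With 8 tutors and 15 worker-slots to fill, someone must work at least ⌈15/8⌉ = 2 shifts, so k ≥ 2.
k = 2 works: Wed afternoon→Ferraro, Wed evening→Varga+Greco, Thu morning→Tanaka, Thu afternoon→Novak, Thu evening→Singh, Fri morning→Novak, Fri afternoon→Singh, Fri evening→Cruz, Sat morning→Tanaka, Sat afternoon→Ferraro, Sat evening→Greco+Osei, Sun morning→Cruz+Varga.
Loads: Ferraro 2, Novak 2, Tanaka 2, Singh 2, Cruz 2, Varga 2, Greco 2, Osei 1 — all ≤ 2.

2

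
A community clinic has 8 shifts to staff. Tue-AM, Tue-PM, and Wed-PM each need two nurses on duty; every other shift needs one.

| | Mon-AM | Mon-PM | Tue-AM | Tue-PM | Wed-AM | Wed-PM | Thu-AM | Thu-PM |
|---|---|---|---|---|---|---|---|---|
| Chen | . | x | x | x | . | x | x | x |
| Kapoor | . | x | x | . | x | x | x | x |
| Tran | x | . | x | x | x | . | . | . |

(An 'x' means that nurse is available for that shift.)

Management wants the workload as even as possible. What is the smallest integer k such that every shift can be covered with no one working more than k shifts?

4

With 3 nurses and 11 worker-slots to fill, someone must work at least ⌈11/3⌉ = 4 shifts, so k ≥ 4.
k = 4 works: Mon-AM→Tran, Mon-PM→Chen, Tue-AM→Kapoor+Tran, Tue-PM→Chen+Tran, Wed-AM→Kapoor, Wed-PM→Chen+Kapoor, Thu-AM→Chen, Thu-PM→Kapoor.
Loads: Chen 4, Kapoor 4, Tran 3 — all ≤ 4.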